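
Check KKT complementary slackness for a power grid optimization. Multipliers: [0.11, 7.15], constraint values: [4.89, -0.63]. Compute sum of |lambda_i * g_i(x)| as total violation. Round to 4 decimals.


KKT complementary slackness check:
lambda_1 * g_1 = 0.11 * 4.89 = 0.5379
lambda_2 * g_2 = 7.15 * -0.63 = -4.5045
Total violation = 0.5379 + 4.5045 = 5.0424


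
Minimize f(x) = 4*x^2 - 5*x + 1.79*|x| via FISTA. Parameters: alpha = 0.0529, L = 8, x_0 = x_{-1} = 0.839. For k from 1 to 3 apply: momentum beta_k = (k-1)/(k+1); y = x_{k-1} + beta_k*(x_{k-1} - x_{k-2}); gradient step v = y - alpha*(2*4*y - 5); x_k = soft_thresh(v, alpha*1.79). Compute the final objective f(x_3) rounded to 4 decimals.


FISTA on f(x) = 4*x^2 - 5*x + 1.79*|x|
L = 8, alpha = 0.0529
Iteration 1: beta = 0.0, y = 0.839 + 0.0*(0.839 - 0.839) = 0.839
  grad(y) = 1.712, v = y - alpha*grad = 0.7484
  prox(v) = soft_thresh(0.7484, 0.0947) = 0.6537
Iteration 2: beta = 0.3333, y = 0.6537 + 0.3333*(0.6537 - 0.839) = 0.592
  grad(y) = -0.2641, v = y - alpha*grad = 0.606
  prox(v) = soft_thresh(0.606, 0.0947) = 0.5113
Iteration 3: beta = 0.5, y = 0.5113 + 0.5*(0.5113 - 0.6537) = 0.44
  grad(y) = -1.4797, v = y - alpha*grad = 0.5183
  prox(v) = soft_thresh(0.5183, 0.0947) = 0.4236
f(x_3) = 4*0.4236^2 - 5*0.4236 + 1.79*|0.4236| = -0.642


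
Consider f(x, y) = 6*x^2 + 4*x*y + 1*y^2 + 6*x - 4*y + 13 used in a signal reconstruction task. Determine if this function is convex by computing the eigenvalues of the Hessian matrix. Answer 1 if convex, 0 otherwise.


The Hessian of f(x,y) = 6*x^2 + 4*x*y + 1*y^2 + 6*x - 4*y + 13 is:
H = [[12, 4], [4, 2]]
Trace = 12 + 2 = 14
Determinant = 12*2 - (4)^2 = 8
Discriminant = (14)^2 - 4*8 = 164.0
Eigenvalues: lambda_1 = 0.5969, lambda_2 = 13.4031
The function is convex.

1


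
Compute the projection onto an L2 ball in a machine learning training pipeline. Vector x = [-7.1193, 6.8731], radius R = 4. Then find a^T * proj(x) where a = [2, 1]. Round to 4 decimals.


Step 1: Compute ||x|| (intermediates to 6 decimals).
||x|| = sqrt((-7.1193)^2 + 6.8731^2) = 9.895652
Step 2: Project.
Since ||x|| > R, scale = R/||x|| = 4/9.895652 = 0.404218, proj(x) = scale * x
proj(x) = [-2.877749, 2.778231]
Step 3: Dot product.
a^T * proj(x) = 2*(-2.877749) + 1*2.778231 = -2.9773


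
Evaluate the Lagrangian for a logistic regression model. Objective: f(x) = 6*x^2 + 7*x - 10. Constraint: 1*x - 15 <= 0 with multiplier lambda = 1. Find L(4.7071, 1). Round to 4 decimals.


Step 1: Evaluate f(x).
f(4.7071) = 6*4.7071^2 + 7*4.7071 - 10 = 155.8904
Step 2: Evaluate g(x).
g(4.7071) = 1*4.7071 - 15 = -10.2929
Step 3: Compute Lagrangian.
L = 155.8904 + 1*-10.2929 = 145.5975


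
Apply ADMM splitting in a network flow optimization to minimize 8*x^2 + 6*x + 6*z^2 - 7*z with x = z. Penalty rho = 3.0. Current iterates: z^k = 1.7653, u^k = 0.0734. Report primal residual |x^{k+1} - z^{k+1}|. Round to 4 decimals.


ADMM iteration with rho = 3.0, z^k = 1.7653, u^k = 0.0734
Step 1: x-update.
Minimize 8*x^2 + 6*x + (3.0/2)*(x - 1.7653 + 0.0734)^2
FOC: (2*8 + 3.0)*x = -6 + 3.0*(1.7653 - 0.0734)
x^{k+1} = -0.0486
Step 2: z-update.
Minimize 6*z^2 - 7*z + (3.0/2)*(-0.0486 - z + 0.0734)^2
FOC: (2*6 + 3.0)*z = 7 + 3.0*(-0.0486 + 0.0734)
z^{k+1} = 0.4716
Step 3: u-update.
u^{k+1} = 0.0734 - 0.0486 - 0.4716 = -0.4469
Step 4: Primal residual = |-0.0486 - 0.4716| = 0.5203


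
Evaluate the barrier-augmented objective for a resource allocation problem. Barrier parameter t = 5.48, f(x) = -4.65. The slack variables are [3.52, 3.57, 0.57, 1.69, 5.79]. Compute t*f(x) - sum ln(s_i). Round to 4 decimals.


Step 1: Compute log-barrier.
ln values: [1.2585, 1.2726, -0.5621, 0.5247, 1.7561]
phi = -(1.2585 + 1.2726 - 0.5621 + 0.5247 + 1.7561) = -4.2498
Step 2: Compute augmented objective.
t*f(x) = 5.48*-4.65 = -25.482
Total = -25.482 - 4.2498 = -29.7318


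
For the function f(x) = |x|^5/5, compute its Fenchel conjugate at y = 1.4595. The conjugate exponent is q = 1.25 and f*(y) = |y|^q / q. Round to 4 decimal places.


The conjugate exponent q satisfies 1/p + 1/q = 1.
p = 5, so q = 5/(5 - 1) = 1.25
|y|^q = 1.4595^1.25 = 1.6042
f*(1.4595) = 1.6042 / 1.25 = 1.2833


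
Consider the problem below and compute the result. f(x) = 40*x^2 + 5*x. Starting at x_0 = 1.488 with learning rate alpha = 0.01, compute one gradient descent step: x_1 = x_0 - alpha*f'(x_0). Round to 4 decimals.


We compute the gradient at x_0 and apply the update.
f'(x) = 80*x + 5
f'(1.488) = 80*1.488 + 5 = 124.04
x_1 = 1.488 - 0.01*124.04 = 0.2476


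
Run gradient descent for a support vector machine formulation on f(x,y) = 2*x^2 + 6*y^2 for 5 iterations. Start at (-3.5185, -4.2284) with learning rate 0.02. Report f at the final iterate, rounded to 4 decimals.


Gradient descent on f(x,y) = 2*x^2 + 6*y^2.
Starting point: (-3.5185, -4.2284), alpha = 0.02
Step 1: grad_x = 2*2*-3.5185 = -14.074, grad_y = 2*6*-4.2284 = -50.7408
  x_1 = -3.5185 - 0.02*-14.074 = -3.237
  y_1 = -4.2284 - 0.02*-50.7408 = -3.2136
Step 2: grad_x = 2*2*-3.237 = -12.9481, grad_y = 2*6*-3.2136 = -38.563
  x_2 = -3.237 - 0.02*-12.9481 = -2.9781
  y_2 = -3.2136 - 0.02*-38.563 = -2.4423
Step 3: grad_x = 2*2*-2.9781 = -11.9122, grad_y = 2*6*-2.4423 = -29.3079
  x_3 = -2.9781 - 0.02*-11.9122 = -2.7398
  y_3 = -2.4423 - 0.02*-29.3079 = -1.8562
Step 4: grad_x = 2*2*-2.7398 = -10.9593, grad_y = 2*6*-1.8562 = -22.274
  x_4 = -2.7398 - 0.02*-10.9593 = -2.5206
  y_4 = -1.8562 - 0.02*-22.274 = -1.4107
Step 5: grad_x = 2*2*-2.5206 = -10.0825, grad_y = 2*6*-1.4107 = -16.9282
  x_5 = -2.5206 - 0.02*-10.0825 = -2.319
  y_5 = -1.4107 - 0.02*-16.9282 = -1.0721
f(-2.319, -1.0721) = 2*(-2.319)^2 + 6*(-1.0721)^2 = 17.652


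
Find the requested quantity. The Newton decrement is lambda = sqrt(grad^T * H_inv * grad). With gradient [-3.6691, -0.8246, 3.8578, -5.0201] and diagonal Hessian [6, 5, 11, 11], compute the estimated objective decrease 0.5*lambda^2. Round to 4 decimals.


Step 1: H is diagonal, so H^(-1) * g = [-0.6115, -0.1649, 0.3507, -0.4564].
Step 2: g^T H^(-1) g = sum_i g_i^2 / H_ii
  = (-3.6691)^2/6 + (-0.8246)^2/5 + (3.8578)^2/11 + (-5.0201)^2/11
  = 2.2437 + 0.136 + 1.353 + 2.291 = 6.0237
Step 3: Objective decrease = 0.5 * g^T H^(-1) g = 3.0119


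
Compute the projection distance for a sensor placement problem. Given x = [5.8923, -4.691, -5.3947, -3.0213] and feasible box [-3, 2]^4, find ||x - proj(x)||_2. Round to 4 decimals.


Project each component onto [-3, 2].
clip(5.8923) = 2.0, clip(-4.691) = -3.0, clip(-5.3947) = -3.0, clip(-3.0213) = -3.0
Projection = [2.0, -3.0, -3.0, -3.0]
Squared diffs: [15.15, 2.8595, 5.7346, 0.0005]
Distance = sqrt(23.7446) = 4.8728


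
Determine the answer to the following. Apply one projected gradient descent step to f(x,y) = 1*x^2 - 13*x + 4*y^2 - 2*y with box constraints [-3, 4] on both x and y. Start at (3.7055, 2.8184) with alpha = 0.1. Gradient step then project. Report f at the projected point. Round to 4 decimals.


Step 1: Compute gradient at (3.7055, 2.8184).
grad_x = 2*1*3.7055 - 13 = -5.589
grad_y = 2*4*2.8184 - 2 = 20.5472
Step 2: Gradient step.
x_raw = 3.7055 - 0.1*-5.589 = 4.2644
y_raw = 2.8184 - 0.1*20.5472 = 0.7637
Step 3: Project onto [-3, 4].
x_proj = clip(4.2644) = 4.0
y_proj = clip(0.7637) = 0.7637
Step 4: Evaluate f.
f(4.0, 0.7637) = -35.1945


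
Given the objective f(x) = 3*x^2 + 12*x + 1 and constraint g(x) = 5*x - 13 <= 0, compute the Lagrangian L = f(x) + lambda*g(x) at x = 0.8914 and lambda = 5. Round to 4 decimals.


Step 1: Evaluate f(x).
f(0.8914) = 3*0.8914^2 + 12*0.8914 + 1 = 14.0806
Step 2: Evaluate g(x).
g(0.8914) = 5*0.8914 - 13 = -8.543
Step 3: Compute Lagrangian.
L = 14.0806 + 5*-8.543 = -28.6344


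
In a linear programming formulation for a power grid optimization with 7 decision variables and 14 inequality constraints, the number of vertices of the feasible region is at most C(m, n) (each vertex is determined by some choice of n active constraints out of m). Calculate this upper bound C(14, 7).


Each vertex corresponds to some choice of n active constraints out of m, so the number of vertices is at most C(m, n) = m! / (n!(m-n)!).
m = 14, n = 7
Numerator: 14 * 13 * 12 * 11 * 10 * 9 * 8
Denominator: 7! = 5040
C(14, 7) = 3432


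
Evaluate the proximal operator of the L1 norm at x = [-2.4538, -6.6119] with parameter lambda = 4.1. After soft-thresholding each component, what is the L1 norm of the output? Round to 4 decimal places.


Soft-thresholding with lambda = 4.1:
prox(-2.4538) = sign(-2.4538)*max(|-2.4538| - 4.1, 0) = 0.0
prox(-6.6119) = sign(-6.6119)*max(|-6.6119| - 4.1, 0) = -2.5119
prox(x) = [0.0, -2.5119]
||prox(x)||_1 = 0.0 + 2.5119 = 2.5119


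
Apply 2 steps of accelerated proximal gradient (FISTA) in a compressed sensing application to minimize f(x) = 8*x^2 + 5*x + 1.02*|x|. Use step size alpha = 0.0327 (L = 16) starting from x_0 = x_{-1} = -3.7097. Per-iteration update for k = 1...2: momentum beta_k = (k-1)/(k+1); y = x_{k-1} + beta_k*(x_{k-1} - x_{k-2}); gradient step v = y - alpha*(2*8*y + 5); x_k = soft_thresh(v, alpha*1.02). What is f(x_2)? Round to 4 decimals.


FISTA on f(x) = 8*x^2 + 5*x + 1.02*|x|
L = 16, alpha = 0.0327
Iteration 1: beta = 0.0, y = -3.7097 + 0.0*(-3.7097 + 3.7097) = -3.7097
  grad(y) = -54.3552, v = y - alpha*grad = -1.9323
  prox(v) = soft_thresh(-1.9323, 0.0334) = -1.8989
Iteration 2: beta = 0.3333, y = -1.8989 + 0.3333*(-1.8989 + 3.7097) = -1.2953
  grad(y) = -15.7255, v = y - alpha*grad = -0.7811
  prox(v) = soft_thresh(-0.7811, 0.0334) = -0.7478
f(x_2) = 8*(-0.7478)^2 + 5*(-0.7478) + 1.02*|-0.7478| = 1.4971


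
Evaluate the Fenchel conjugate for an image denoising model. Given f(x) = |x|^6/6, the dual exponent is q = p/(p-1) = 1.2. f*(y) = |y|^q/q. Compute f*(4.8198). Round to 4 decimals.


The conjugate exponent q satisfies 1/p + 1/q = 1.
p = 6, so q = 6/(6 - 1) = 1.2
|y|^q = 4.8198^1.2 = 6.6014
f*(4.8198) = 6.6014 / 1.2 = 5.5012


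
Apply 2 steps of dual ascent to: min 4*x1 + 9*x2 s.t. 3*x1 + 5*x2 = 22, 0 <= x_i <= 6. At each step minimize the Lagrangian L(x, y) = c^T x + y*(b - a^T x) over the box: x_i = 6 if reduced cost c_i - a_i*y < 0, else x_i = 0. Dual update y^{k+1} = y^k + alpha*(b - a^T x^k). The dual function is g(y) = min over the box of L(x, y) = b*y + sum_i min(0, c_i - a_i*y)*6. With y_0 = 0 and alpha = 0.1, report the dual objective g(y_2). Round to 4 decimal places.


Dual ascent for LP: min 4*x1 + 9*x2, 3*x1 + 5*x2 = 22, 0 <= x_i <= 6
Step 1: y^k = 0.0, reduced costs: (4.0, 9.0)
  x^k = (0.0, 0.0), subgradient = b - a^T x = 22.0
  y^{k+1} = 0.0 + 0.1*22.0 = 2.2
Step 2: y^k = 2.2, reduced costs: (-2.6, -2.0)
  x^k = (6.0, 6.0), subgradient = b - a^T x = -26.0
  y^{k+1} = 2.2 + 0.1*-26.0 = -0.4
Dual objective at y_2 = -0.4: reduced costs (5.2, 11.0), box minimizer x = (0.0, 0.0)
g(y_2) = b*y + (c1 - a1*y)*x1 + (c2 - a2*y)*x2 = 22*(-0.4) + 5.2*0.0 + 11.0*0.0 = -8.8 + 0.0 + 0.0 = -8.8


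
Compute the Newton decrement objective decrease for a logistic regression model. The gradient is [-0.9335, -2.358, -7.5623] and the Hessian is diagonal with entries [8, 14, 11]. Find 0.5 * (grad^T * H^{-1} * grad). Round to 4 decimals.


Step 1: H is diagonal, so H^(-1) * g = [-0.1167, -0.1684, -0.6875].
Step 2: g^T H^(-1) g = sum_i g_i^2 / H_ii
  = (-0.9335)^2/8 + (-2.358)^2/14 + (-7.5623)^2/11
  = 0.1089 + 0.3972 + 5.1989 = 5.705
Step 3: Objective decrease = 0.5 * g^T H^(-1) g = 2.8525


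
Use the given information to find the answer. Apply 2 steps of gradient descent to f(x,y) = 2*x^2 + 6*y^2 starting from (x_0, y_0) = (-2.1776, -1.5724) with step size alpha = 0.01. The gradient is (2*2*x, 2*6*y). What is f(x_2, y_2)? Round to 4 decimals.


Gradient descent on f(x,y) = 2*x^2 + 6*y^2.
Starting point: (-2.1776, -1.5724), alpha = 0.01
Step 1: grad_x = 2*2*-2.1776 = -8.7104, grad_y = 2*6*-1.5724 = -18.8688
  x_1 = -2.1776 - 0.01*-8.7104 = -2.0905
  y_1 = -1.5724 - 0.01*-18.8688 = -1.3837
Step 2: grad_x = 2*2*-2.0905 = -8.362, grad_y = 2*6*-1.3837 = -16.6045
  x_2 = -2.0905 - 0.01*-8.362 = -2.0069
  y_2 = -1.3837 - 0.01*-16.6045 = -1.2177
f(-2.0069, -1.2177) = 2*(-2.0069)^2 + 6*(-1.2177)^2 = 16.9514


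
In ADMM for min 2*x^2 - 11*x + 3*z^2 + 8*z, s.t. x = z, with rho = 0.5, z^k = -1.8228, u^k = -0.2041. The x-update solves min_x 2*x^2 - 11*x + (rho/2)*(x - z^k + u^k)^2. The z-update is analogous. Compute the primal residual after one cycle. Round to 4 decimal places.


ADMM iteration with rho = 0.5, z^k = -1.8228, u^k = -0.2041
Step 1: x-update.
Minimize 2*x^2 - 11*x + (0.5/2)*(x + 1.8228 - 0.2041)^2
FOC: (2*2 + 0.5)*x = 11 + 0.5*(-1.8228 + 0.2041)
x^{k+1} = 2.2646
Step 2: z-update.
Minimize 3*z^2 + 8*z + (0.5/2)*(2.2646 - z - 0.2041)^2
FOC: (2*3 + 0.5)*z = -8 + 0.5*(2.2646 - 0.2041)
z^{k+1} = -1.0723
Step 3: u-update.
u^{k+1} = -0.2041 + 2.2646 + 1.0723 = 3.1328
Step 4: Primal residual = |2.2646 + 1.0723| = 3.3369


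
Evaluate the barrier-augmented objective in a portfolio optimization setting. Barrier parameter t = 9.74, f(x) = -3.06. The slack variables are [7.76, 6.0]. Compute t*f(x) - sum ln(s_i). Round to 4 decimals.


Step 1: Compute log-barrier.
ln values: [2.049, 1.7918]
phi = -(2.049 + 1.7918) = -3.8407
Step 2: Compute augmented objective.
t*f(x) = 9.74*-3.06 = -29.8044
Total = -29.8044 - 3.8407 = -33.6451


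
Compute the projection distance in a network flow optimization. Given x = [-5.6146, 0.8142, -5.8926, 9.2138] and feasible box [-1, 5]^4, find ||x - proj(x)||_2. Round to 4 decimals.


Project each component onto [-1, 5].
clip(-5.6146) = -1.0, clip(0.8142) = 0.8142, clip(-5.8926) = -1.0, clip(9.2138) = 5.0
Projection = [-1.0, 0.8142, -1.0, 5.0]
Squared diffs: [21.2945, 0.0, 23.9375, 17.7561]
Distance = sqrt(62.9881) = 7.9365


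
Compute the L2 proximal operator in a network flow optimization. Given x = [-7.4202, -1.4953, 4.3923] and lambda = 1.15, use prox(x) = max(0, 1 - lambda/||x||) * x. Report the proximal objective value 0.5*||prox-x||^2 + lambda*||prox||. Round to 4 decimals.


Step 1: Compute ||x||.
||x|| = 8.7514
Step 2: Compute scaling factor.
scale = max(0, 1 - 1.15/8.7514) = 0.8686
Step 3: prox(x) = [-6.4451, -1.2988, 3.8151]
||prox(x)|| = 7.6014
Step 4: Proximal objective.
0.5*||prox-x||^2 = 0.6613
lambda*||prox|| = 8.7416
Total = 9.4029


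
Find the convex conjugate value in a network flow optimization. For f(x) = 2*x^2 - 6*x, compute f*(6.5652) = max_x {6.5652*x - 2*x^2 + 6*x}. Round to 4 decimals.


f*(y) = sup_x {y*x - a*x^2 - b*x} = sup_x {(y-b)*x - a*x^2}
FOC: (y - b) - 2a*x = 0 => x* = (y - b)/(2a)
x* = (6.5652 + 6)/(2*2) = 3.1413
f*(6.5652) = (y-b)^2/(4a) = (6.5652 + 6)^2/(4*2)
= 157.8843/8 = 19.7355


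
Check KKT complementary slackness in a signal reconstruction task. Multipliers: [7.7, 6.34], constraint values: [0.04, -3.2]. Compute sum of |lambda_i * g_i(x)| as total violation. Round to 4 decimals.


KKT complementary slackness check:
lambda_1 * g_1 = 7.7 * 0.04 = 0.308
lambda_2 * g_2 = 6.34 * -3.2 = -20.288
Total violation = 0.308 + 20.288 = 20.596


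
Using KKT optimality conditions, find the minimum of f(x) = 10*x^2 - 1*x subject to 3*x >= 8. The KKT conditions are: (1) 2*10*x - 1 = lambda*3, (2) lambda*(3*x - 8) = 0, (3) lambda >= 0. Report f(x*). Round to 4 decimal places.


Step 1: Try lambda = 0 (constraint inactive).
x_unc = 1/(2*10) = 0.05
Check: 3*0.05 = 0.15 < 8 -- violated!
Step 2: Constraint must be active: 3*x = 8
x* = 8/3 = 2.6667 (rounded; the exact value 8/3 is used below)
lambda = (2*10*(8/3) - 1)/3 = 17.4444
Step 3: Compute optimal value.
f(x*) = 10*(8/3)^2 - 1*(8/3) = 68.4444


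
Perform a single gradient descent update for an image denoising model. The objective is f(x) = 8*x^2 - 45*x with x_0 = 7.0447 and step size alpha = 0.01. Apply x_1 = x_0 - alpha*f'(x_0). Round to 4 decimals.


We compute the gradient at x_0 and apply the update.
f'(x) = 16*x - 45
f'(7.0447) = 16*7.0447 - 45 = 67.7152
x_1 = 7.0447 - 0.01*67.7152 = 6.3675


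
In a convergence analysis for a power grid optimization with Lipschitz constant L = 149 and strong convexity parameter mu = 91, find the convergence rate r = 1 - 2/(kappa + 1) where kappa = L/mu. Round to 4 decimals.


Step 1: Compute the condition number.
kappa = L/mu = 149/91 = 1.6374
Step 2: Compute the convergence rate.
r = 1 - 2/(kappa + 1) = 1 - 2*mu/(L + mu) = (L - mu)/(L + mu) = 58/240 = 0.2417


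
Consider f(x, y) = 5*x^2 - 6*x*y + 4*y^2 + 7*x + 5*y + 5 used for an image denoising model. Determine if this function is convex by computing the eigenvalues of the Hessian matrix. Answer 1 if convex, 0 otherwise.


The Hessian of f(x,y) = 5*x^2 - 6*x*y + 4*y^2 + 7*x + 5*y + 5 is:
H = [[10, -6], [-6, 8]]
Trace = 10 + 8 = 18
Determinant = 10*8 - (-6)^2 = 44
Discriminant = (18)^2 - 4*44 = 148.0
Eigenvalues: lambda_1 = 2.9172, lambda_2 = 15.0828
The function is convex.

1


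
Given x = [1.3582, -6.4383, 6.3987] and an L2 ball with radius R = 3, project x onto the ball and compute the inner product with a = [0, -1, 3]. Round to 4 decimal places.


Step 1: Compute ||x|| (intermediates to 6 decimals).
||x|| = sqrt(1.3582^2 + (-6.4383)^2 + 6.3987^2) = 9.178223
Step 2: Project.
Since ||x|| > R, scale = R/||x|| = 3/9.178223 = 0.326861, proj(x) = scale * x
proj(x) = [0.443943, -2.104429, 2.091485]
Step 3: Dot product.
a^T * proj(x) = 0*0.443943 - 1*(-2.104429) + 3*2.091485 = 8.3789


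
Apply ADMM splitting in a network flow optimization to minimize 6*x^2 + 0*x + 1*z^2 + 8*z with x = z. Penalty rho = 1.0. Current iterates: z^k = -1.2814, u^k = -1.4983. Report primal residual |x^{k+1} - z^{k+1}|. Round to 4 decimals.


ADMM iteration with rho = 1.0, z^k = -1.2814, u^k = -1.4983
Step 1: x-update.
Minimize 6*x^2 + 0*x + (1.0/2)*(x + 1.2814 - 1.4983)^2
FOC: (2*6 + 1.0)*x = 0 + 1.0*(-1.2814 + 1.4983)
x^{k+1} = 0.0167
Step 2: z-update.
Minimize 1*z^2 + 8*z + (1.0/2)*(0.0167 - z - 1.4983)^2
FOC: (2*1 + 1.0)*z = -8 + 1.0*(0.0167 - 1.4983)
z^{k+1} = -3.1605
Step 3: u-update.
u^{k+1} = -1.4983 + 0.0167 + 3.1605 = 1.6789
Step 4: Primal residual = |0.0167 + 3.1605| = 3.1772


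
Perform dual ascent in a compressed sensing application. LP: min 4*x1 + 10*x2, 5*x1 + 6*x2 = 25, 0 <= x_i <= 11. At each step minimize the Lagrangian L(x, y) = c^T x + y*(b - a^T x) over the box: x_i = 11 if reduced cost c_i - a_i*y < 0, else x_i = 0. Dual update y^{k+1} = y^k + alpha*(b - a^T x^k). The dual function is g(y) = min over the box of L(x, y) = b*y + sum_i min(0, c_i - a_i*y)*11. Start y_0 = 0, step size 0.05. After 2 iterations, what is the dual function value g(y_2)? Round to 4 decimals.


Dual ascent for LP: min 4*x1 + 10*x2, 5*x1 + 6*x2 = 25, 0 <= x_i <= 11
Step 1: y^k = 0.0, reduced costs: (4.0, 10.0)
  x^k = (0.0, 0.0), subgradient = b - a^T x = 25.0
  y^{k+1} = 0.0 + 0.05*25.0 = 1.25
Step 2: y^k = 1.25, reduced costs: (-2.25, 2.5)
  x^k = (11.0, 0.0), subgradient = b - a^T x = -30.0
  y^{k+1} = 1.25 + 0.05*-30.0 = -0.25
Dual objective at y_2 = -0.25: reduced costs (5.25, 11.5), box minimizer x = (0.0, 0.0)
g(y_2) = b*y + (c1 - a1*y)*x1 + (c2 - a2*y)*x2 = 25*(-0.25) + 5.25*0.0 + 11.5*0.0 = -6.25 + 0.0 + 0.0 = -6.25


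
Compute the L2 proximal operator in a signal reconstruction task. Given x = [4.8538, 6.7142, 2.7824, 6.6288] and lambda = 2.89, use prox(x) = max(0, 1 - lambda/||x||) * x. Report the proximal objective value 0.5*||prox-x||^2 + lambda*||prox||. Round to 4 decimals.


Step 1: Compute ||x||.
||x|| = 10.9692
Step 2: Compute scaling factor.
scale = max(0, 1 - 2.89/10.9692) = 0.7365
Step 3: prox(x) = [3.575, 4.9452, 2.0493, 4.8823]
||prox(x)|| = 8.0792
Step 4: Proximal objective.
0.5*||prox-x||^2 = 4.1761
lambda*||prox|| = 23.3489
Total = 27.5248


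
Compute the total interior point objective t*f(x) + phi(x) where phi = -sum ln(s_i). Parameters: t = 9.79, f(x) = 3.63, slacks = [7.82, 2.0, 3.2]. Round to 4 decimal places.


Step 1: Compute log-barrier.
ln values: [2.0567, 0.6931, 1.1632]
phi = -(2.0567 + 0.6931 + 1.1632) = -3.913
Step 2: Compute augmented objective.
t*f(x) = 9.79*3.63 = 35.5377
Total = 35.5377 - 3.913 = 31.6247


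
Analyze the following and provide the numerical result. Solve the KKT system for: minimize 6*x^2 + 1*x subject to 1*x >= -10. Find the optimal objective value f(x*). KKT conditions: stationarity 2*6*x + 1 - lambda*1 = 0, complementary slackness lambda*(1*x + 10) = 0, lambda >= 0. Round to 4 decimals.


Step 1: Try lambda = 0 (constraint inactive).
Stationarity: 2*6*x + 1 = 0
x* = -1/(2*6) = -1/12 = -0.0833 (rounded; the exact value -1/12 is used below)
Check constraint: 1*-0.0833 = -0.0833 >= -10 -- satisfied.
Step 2: Compute optimal value.
f(x*) = 6*(-1/12)^2 + 1*(-1/12) = -0.0417


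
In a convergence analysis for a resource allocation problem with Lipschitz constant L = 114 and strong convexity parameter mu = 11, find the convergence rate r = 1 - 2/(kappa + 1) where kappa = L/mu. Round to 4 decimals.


Step 1: Compute the condition number.
kappa = L/mu = 114/11 = 10.3636
Step 2: Compute the convergence rate.
r = 1 - 2/(kappa + 1) = 1 - 2*mu/(L + mu) = (L - mu)/(L + mu) = 103/125 = 0.824


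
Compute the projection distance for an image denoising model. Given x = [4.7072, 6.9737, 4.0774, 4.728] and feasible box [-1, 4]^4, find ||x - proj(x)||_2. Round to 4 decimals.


Project each component onto [-1, 4].
clip(4.7072) = 4.0, clip(6.9737) = 4.0, clip(4.0774) = 4.0, clip(4.728) = 4.0
Projection = [4.0, 4.0, 4.0, 4.0]
Squared diffs: [0.5001, 8.8429, 0.006, 0.53]
Distance = sqrt(9.879) = 3.1431


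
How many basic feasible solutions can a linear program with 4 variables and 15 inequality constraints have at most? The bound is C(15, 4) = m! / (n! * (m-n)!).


Each vertex corresponds to some choice of n active constraints out of m, so the number of vertices is at most C(m, n) = m! / (n!(m-n)!).
m = 15, n = 4
Numerator: 15 * 14 * 13 * 12
Denominator: 4! = 24
C(15, 4) = 1365


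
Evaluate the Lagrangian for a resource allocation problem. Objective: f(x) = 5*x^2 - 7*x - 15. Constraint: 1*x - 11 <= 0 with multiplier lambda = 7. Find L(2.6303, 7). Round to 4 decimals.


Step 1: Evaluate f(x).
f(2.6303) = 5*2.6303^2 - 7*2.6303 - 15 = 1.1803
Step 2: Evaluate g(x).
g(2.6303) = 1*2.6303 - 11 = -8.3697
Step 3: Compute Lagrangian.
L = 1.1803 + 7*-8.3697 = -57.4076


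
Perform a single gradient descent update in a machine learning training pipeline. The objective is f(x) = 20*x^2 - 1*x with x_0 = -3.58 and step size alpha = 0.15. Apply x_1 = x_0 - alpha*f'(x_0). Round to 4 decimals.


We compute the gradient at x_0 and apply the update.
f'(x) = 40*x - 1
f'(-3.58) = 40*-3.58 - 1 = -144.2
x_1 = -3.58 - 0.15*-144.2 = 18.05


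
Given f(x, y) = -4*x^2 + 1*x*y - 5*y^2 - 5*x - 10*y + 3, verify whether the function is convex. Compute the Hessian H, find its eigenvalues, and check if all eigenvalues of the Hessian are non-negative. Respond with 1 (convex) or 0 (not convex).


The Hessian of f(x,y) = -4*x^2 + 1*x*y - 5*y^2 - 5*x - 10*y + 3 is:
H = [[-8, 1], [1, -10]]
Trace = -8 - 10 = -18
Determinant = -8*-10 - (1)^2 = 79
Discriminant = (-18)^2 - 4*79 = 8.0
Eigenvalues: lambda_1 = -10.4142, lambda_2 = -7.5858
The function is not convex.

0


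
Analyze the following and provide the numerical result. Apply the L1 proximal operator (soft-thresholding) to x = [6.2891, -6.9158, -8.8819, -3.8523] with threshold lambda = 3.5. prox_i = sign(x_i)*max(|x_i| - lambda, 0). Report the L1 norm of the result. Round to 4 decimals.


Soft-thresholding with lambda = 3.5:
prox(6.2891) = sign(6.2891)*max(|6.2891| - 3.5, 0) = 2.7891
prox(-6.9158) = sign(-6.9158)*max(|-6.9158| - 3.5, 0) = -3.4158
prox(-8.8819) = sign(-8.8819)*max(|-8.8819| - 3.5, 0) = -5.3819
prox(-3.8523) = sign(-3.8523)*max(|-3.8523| - 3.5, 0) = -0.3523
prox(x) = [2.7891, -3.4158, -5.3819, -0.3523]
||prox(x)||_1 = 2.7891 + 3.4158 + 5.3819 + 0.3523 = 11.9391


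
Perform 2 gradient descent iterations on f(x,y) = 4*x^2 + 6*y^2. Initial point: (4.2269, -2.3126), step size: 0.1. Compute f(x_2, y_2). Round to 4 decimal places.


Gradient descent on f(x,y) = 4*x^2 + 6*y^2.
Starting point: (4.2269, -2.3126), alpha = 0.1
Step 1: grad_x = 2*4*4.2269 = 33.8152, grad_y = 2*6*-2.3126 = -27.7512
  x_1 = 4.2269 - 0.1*33.8152 = 0.8454
  y_1 = -2.3126 - 0.1*-27.7512 = 0.4625
Step 2: grad_x = 2*4*0.8454 = 6.763, grad_y = 2*6*0.4625 = 5.5502
  x_2 = 0.8454 - 0.1*6.763 = 0.1691
  y_2 = 0.4625 - 0.1*5.5502 = -0.0925
f(0.1691, -0.0925) = 4*0.1691^2 + 6*(-0.0925)^2 = 0.1657


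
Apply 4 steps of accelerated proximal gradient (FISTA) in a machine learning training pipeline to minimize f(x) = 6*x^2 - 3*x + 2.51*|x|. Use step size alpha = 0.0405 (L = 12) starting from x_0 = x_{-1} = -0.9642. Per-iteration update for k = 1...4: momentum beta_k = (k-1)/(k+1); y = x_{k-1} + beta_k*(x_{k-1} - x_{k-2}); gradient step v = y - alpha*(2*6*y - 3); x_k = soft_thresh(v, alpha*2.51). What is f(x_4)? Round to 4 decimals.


FISTA on f(x) = 6*x^2 - 3*x + 2.51*|x|
L = 12, alpha = 0.0405
Iteration 1: beta = 0.0, y = -0.9642 + 0.0*(-0.9642 + 0.9642) = -0.9642
  grad(y) = -14.5704, v = y - alpha*grad = -0.3741
  prox(v) = soft_thresh(-0.3741, 0.1017) = -0.2724
Iteration 2: beta = 0.3333, y = -0.2724 + 0.3333*(-0.2724 + 0.9642) = -0.0419
  grad(y) = -3.5023, v = y - alpha*grad = 0.1
  prox(v) = soft_thresh(0.1, 0.1017) = 0.0
Iteration 3: beta = 0.5, y = 0.0 + 0.5*(0.0 + 0.2724) = 0.1362
  grad(y) = -1.3653, v = y - alpha*grad = 0.1915
  prox(v) = soft_thresh(0.1915, 0.1017) = 0.0899
Iteration 4: beta = 0.6, y = 0.0899 + 0.6*(0.0899 - 0.0) = 0.1438
  grad(y) = -1.2746, v = y - alpha*grad = 0.1954
  prox(v) = soft_thresh(0.1954, 0.1017) = 0.0937
f(x_4) = 6*0.0937^2 - 3*0.0937 + 2.51*|0.0937| = 0.0068


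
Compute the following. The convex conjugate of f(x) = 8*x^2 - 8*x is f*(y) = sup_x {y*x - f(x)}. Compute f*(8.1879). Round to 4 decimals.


f*(y) = sup_x {y*x - a*x^2 - b*x} = sup_x {(y-b)*x - a*x^2}
FOC: (y - b) - 2a*x = 0 => x* = (y - b)/(2a)
x* = (8.1879 + 8)/(2*8) = 1.0117
f*(8.1879) = (y-b)^2/(4a) = (8.1879 + 8)^2/(4*8)
= 262.0481/32 = 8.189


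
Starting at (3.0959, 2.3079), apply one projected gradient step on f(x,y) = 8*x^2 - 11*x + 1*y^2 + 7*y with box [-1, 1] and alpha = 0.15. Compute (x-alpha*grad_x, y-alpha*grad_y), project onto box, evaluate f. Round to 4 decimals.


Step 1: Compute gradient at (3.0959, 2.3079).
grad_x = 2*8*3.0959 - 11 = 38.5344
grad_y = 2*1*2.3079 + 7 = 11.6158
Step 2: Gradient step.
x_raw = 3.0959 - 0.15*38.5344 = -2.6843
y_raw = 2.3079 - 0.15*11.6158 = 0.5655
Step 3: Project onto [-1, 1].
x_proj = clip(-2.6843) = -1.0
y_proj = clip(0.5655) = 0.5655
Step 4: Evaluate f.
f(-1.0, 0.5655) = 23.2785


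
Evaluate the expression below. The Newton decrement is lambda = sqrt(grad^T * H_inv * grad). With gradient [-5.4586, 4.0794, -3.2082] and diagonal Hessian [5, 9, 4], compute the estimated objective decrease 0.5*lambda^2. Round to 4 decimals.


Step 1: H is diagonal, so H^(-1) * g = [-1.0917, 0.4533, -0.8021].
Step 2: g^T H^(-1) g = sum_i g_i^2 / H_ii
  = (-5.4586)^2/5 + (4.0794)^2/9 + (-3.2082)^2/4
  = 5.9593 + 1.8491 + 2.5731 = 10.3815
Step 3: Objective decrease = 0.5 * g^T H^(-1) g = 5.1907


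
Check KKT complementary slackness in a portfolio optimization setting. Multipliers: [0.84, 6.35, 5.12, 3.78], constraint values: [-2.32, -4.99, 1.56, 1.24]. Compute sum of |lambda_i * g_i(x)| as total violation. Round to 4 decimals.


KKT complementary slackness check:
lambda_1 * g_1 = 0.84 * -2.32 = -1.9488
lambda_2 * g_2 = 6.35 * -4.99 = -31.6865
lambda_3 * g_3 = 5.12 * 1.56 = 7.9872
lambda_4 * g_4 = 3.78 * 1.24 = 4.6872
Total violation = 1.9488 + 31.6865 + 7.9872 + 4.6872 = 46.3097


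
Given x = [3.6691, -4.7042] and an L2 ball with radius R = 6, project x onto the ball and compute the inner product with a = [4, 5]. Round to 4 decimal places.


Step 1: Compute ||x|| (intermediates to 6 decimals).
||x|| = sqrt(3.6691^2 + (-4.7042)^2) = 5.965886
Step 2: Project.
Since ||x|| <= R, proj = x (no scaling needed).
proj(x) = [3.6691, -4.7042]
Step 3: Dot product.
a^T * proj(x) = 4*3.6691 + 5*(-4.7042) = -8.8446


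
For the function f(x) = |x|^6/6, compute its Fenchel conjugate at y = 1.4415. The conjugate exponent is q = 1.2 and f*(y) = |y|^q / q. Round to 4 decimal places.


The conjugate exponent q satisfies 1/p + 1/q = 1.
p = 6, so q = 6/(6 - 1) = 1.2
|y|^q = 1.4415^1.2 = 1.5509
f*(1.4415) = 1.5509 / 1.2 = 1.2924


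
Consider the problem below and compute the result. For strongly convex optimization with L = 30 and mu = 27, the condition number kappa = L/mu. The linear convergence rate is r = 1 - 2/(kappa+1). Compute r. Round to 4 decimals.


Step 1: Compute the condition number.
kappa = L/mu = 30/27 = 1.1111
Step 2: Compute the convergence rate.
r = 1 - 2/(kappa + 1) = 1 - 2*mu/(L + mu) = (L - mu)/(L + mu) = 3/57 = 0.0526


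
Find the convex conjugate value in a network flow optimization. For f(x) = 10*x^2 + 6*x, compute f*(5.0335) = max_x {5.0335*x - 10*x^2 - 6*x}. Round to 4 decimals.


f*(y) = sup_x {y*x - a*x^2 - b*x} = sup_x {(y-b)*x - a*x^2}
FOC: (y - b) - 2a*x = 0 => x* = (y - b)/(2a)
x* = (5.0335 - 6)/(2*10) = -0.0483
f*(5.0335) = (y-b)^2/(4a) = (5.0335 - 6)^2/(4*10)
= 0.9341/40 = 0.0234


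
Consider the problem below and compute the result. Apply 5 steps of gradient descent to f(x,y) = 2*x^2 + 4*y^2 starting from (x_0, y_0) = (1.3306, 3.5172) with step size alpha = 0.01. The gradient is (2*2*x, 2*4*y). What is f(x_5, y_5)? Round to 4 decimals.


Gradient descent on f(x,y) = 2*x^2 + 4*y^2.
Starting point: (1.3306, 3.5172), alpha = 0.01
Step 1: grad_x = 2*2*1.3306 = 5.3224, grad_y = 2*4*3.5172 = 28.1376
  x_1 = 1.3306 - 0.01*5.3224 = 1.2774
  y_1 = 3.5172 - 0.01*28.1376 = 3.2358
Step 2: grad_x = 2*2*1.2774 = 5.1095, grad_y = 2*4*3.2358 = 25.8866
  x_2 = 1.2774 - 0.01*5.1095 = 1.2263
  y_2 = 3.2358 - 0.01*25.8866 = 2.977
Step 3: grad_x = 2*2*1.2263 = 4.9051, grad_y = 2*4*2.977 = 23.8157
  x_3 = 1.2263 - 0.01*4.9051 = 1.1772
  y_3 = 2.977 - 0.01*23.8157 = 2.7388
Step 4: grad_x = 2*2*1.1772 = 4.7089, grad_y = 2*4*2.7388 = 21.9104
  x_4 = 1.1772 - 0.01*4.7089 = 1.1301
  y_4 = 2.7388 - 0.01*21.9104 = 2.5197
Step 5: grad_x = 2*2*1.1301 = 4.5206, grad_y = 2*4*2.5197 = 20.1576
  x_5 = 1.1301 - 0.01*4.5206 = 1.0849
  y_5 = 2.5197 - 0.01*20.1576 = 2.3181
f(1.0849, 2.3181) = 2*1.0849^2 + 4*2.3181^2 = 23.8489


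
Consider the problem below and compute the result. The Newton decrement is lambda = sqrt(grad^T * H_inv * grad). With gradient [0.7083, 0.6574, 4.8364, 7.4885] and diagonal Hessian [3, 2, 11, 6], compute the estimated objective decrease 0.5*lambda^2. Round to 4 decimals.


Step 1: H is diagonal, so H^(-1) * g = [0.2361, 0.3287, 0.4397, 1.2481].
Step 2: g^T H^(-1) g = sum_i g_i^2 / H_ii
  = (0.7083)^2/3 + (0.6574)^2/2 + (4.8364)^2/11 + (7.4885)^2/6
  = 0.1672 + 0.2161 + 2.1264 + 9.3463 = 11.856
Step 3: Objective decrease = 0.5 * g^T H^(-1) g = 5.928


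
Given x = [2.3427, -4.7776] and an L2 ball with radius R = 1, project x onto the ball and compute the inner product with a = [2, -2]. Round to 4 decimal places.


Step 1: Compute ||x|| (intermediates to 6 decimals).
||x|| = sqrt(2.3427^2 + (-4.7776)^2) = 5.321062
Step 2: Project.
Since ||x|| > R, scale = R/||x|| = 1/5.321062 = 0.187932, proj(x) = scale * x
proj(x) = [0.440268, -0.897864]
Step 3: Dot product.
a^T * proj(x) = 2*0.440268 - 2*(-0.897864) = 2.6763


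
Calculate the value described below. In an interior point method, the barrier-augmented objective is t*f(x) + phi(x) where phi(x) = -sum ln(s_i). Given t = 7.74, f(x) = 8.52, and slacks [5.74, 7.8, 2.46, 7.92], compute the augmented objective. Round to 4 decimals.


Step 1: Compute log-barrier.
ln values: [1.7475, 2.0541, 0.9002, 2.0694]
phi = -(1.7475 + 2.0541 + 0.9002 + 2.0694) = -6.7711
Step 2: Compute augmented objective.
t*f(x) = 7.74*8.52 = 65.9448
Total = 65.9448 - 6.7711 = 59.1737


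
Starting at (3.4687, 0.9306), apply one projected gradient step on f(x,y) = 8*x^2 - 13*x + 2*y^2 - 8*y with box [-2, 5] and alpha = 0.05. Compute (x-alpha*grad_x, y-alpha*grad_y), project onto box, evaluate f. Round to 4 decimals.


Step 1: Compute gradient at (3.4687, 0.9306).
grad_x = 2*8*3.4687 - 13 = 42.4992
grad_y = 2*2*0.9306 - 8 = -4.2776
Step 2: Gradient step.
x_raw = 3.4687 - 0.05*42.4992 = 1.3437
y_raw = 0.9306 - 0.05*-4.2776 = 1.1445
Step 3: Project onto [-2, 5].
x_proj = clip(1.3437) = 1.3437
y_proj = clip(1.1445) = 1.1445
Step 4: Evaluate f.
f(1.3437, 1.1445) = -9.5597


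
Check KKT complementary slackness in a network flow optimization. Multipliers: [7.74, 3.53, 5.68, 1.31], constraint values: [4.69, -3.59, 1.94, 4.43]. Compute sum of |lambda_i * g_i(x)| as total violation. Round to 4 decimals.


KKT complementary slackness check:
lambda_1 * g_1 = 7.74 * 4.69 = 36.3006
lambda_2 * g_2 = 3.53 * -3.59 = -12.6727
lambda_3 * g_3 = 5.68 * 1.94 = 11.0192
lambda_4 * g_4 = 1.31 * 4.43 = 5.8033
Total violation = 36.3006 + 12.6727 + 11.0192 + 5.8033 = 65.7958


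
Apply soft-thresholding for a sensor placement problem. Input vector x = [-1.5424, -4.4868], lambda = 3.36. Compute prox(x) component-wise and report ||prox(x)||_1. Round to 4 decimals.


Soft-thresholding with lambda = 3.36:
prox(-1.5424) = sign(-1.5424)*max(|-1.5424| - 3.36, 0) = 0.0
prox(-4.4868) = sign(-4.4868)*max(|-4.4868| - 3.36, 0) = -1.1268
prox(x) = [0.0, -1.1268]
||prox(x)||_1 = 0.0 + 1.1268 = 1.1268


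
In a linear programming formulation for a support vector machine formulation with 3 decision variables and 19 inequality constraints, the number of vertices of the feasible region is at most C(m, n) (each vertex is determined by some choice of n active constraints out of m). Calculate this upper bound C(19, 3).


Each vertex corresponds to some choice of n active constraints out of m, so the number of vertices is at most C(m, n) = m! / (n!(m-n)!).
m = 19, n = 3
Numerator: 19 * 18 * 17
Denominator: 3! = 6
C(19, 3) = 969


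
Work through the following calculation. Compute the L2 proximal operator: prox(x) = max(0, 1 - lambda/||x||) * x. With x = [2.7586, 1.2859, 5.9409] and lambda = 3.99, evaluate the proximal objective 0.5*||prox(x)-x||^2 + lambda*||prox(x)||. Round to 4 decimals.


Step 1: Compute ||x||.
||x|| = 6.6752
Step 2: Compute scaling factor.
scale = max(0, 1 - 3.99/6.6752) = 0.4023
Step 3: prox(x) = [1.1097, 0.5173, 2.3898]
||prox(x)|| = 2.6852
Step 4: Proximal objective.
0.5*||prox-x||^2 = 7.9601
lambda*||prox|| = 10.7139
Total = 18.6738


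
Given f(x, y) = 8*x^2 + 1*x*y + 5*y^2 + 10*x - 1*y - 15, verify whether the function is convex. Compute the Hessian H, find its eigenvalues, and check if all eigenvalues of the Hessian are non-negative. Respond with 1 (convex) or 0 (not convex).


The Hessian of f(x,y) = 8*x^2 + 1*x*y + 5*y^2 + 10*x - 1*y - 15 is:
H = [[16, 1], [1, 10]]
Trace = 16 + 10 = 26
Determinant = 16*10 - (1)^2 = 159
Discriminant = (26)^2 - 4*159 = 40.0
Eigenvalues: lambda_1 = 9.8377, lambda_2 = 16.1623
The function is convex.

1


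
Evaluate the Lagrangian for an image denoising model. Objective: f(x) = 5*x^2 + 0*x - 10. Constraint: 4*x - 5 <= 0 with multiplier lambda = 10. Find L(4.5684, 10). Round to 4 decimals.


Step 1: Evaluate f(x).
f(4.5684) = 5*4.5684^2 + 0*4.5684 - 10 = 94.3514
Step 2: Evaluate g(x).
g(4.5684) = 4*4.5684 - 5 = 13.2736
Step 3: Compute Lagrangian.
L = 94.3514 + 10*13.2736 = 227.0874


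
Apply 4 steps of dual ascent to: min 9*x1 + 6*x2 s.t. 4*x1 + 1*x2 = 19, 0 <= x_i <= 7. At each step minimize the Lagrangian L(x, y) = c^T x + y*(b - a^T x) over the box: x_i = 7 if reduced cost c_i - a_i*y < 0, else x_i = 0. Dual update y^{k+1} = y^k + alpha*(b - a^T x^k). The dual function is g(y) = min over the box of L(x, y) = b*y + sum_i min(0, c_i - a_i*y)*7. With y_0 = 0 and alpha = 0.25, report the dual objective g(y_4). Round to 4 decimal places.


Dual ascent for LP: min 9*x1 + 6*x2, 4*x1 + 1*x2 = 19, 0 <= x_i <= 7
Step 1: y^k = 0.0, reduced costs: (9.0, 6.0)
  x^k = (0.0, 0.0), subgradient = b - a^T x = 19.0
  y^{k+1} = 0.0 + 0.25*19.0 = 4.75
Step 2: y^k = 4.75, reduced costs: (-10.0, 1.25)
  x^k = (7.0, 0.0), subgradient = b - a^T x = -9.0
  y^{k+1} = 4.75 + 0.25*-9.0 = 2.5
Step 3: y^k = 2.5, reduced costs: (-1.0, 3.5)
  x^k = (7.0, 0.0), subgradient = b - a^T x = -9.0
  y^{k+1} = 2.5 + 0.25*-9.0 = 0.25
Step 4: y^k = 0.25, reduced costs: (8.0, 5.75)
  x^k = (0.0, 0.0), subgradient = b - a^T x = 19.0
  y^{k+1} = 0.25 + 0.25*19.0 = 5.0
Dual objective at y_4 = 5.0: reduced costs (-11.0, 1.0), box minimizer x = (7.0, 0.0)
g(y_4) = b*y + (c1 - a1*y)*x1 + (c2 - a2*y)*x2 = 19*5.0 + (-11.0)*7.0 + 1.0*0.0 = 95.0 - 77.0 + 0.0 = 18.0


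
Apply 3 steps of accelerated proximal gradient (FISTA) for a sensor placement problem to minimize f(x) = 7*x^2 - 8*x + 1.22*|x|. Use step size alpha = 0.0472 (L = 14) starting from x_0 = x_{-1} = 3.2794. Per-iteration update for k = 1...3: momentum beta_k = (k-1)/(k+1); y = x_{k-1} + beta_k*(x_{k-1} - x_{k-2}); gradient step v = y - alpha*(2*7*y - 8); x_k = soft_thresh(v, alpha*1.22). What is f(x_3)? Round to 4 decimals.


FISTA on f(x) = 7*x^2 - 8*x + 1.22*|x|
L = 14, alpha = 0.0472
Iteration 1: beta = 0.0, y = 3.2794 + 0.0*(3.2794 - 3.2794) = 3.2794
  grad(y) = 37.9116, v = y - alpha*grad = 1.49
  prox(v) = soft_thresh(1.49, 0.0576) = 1.4324
Iteration 2: beta = 0.3333, y = 1.4324 + 0.3333*(1.4324 - 3.2794) = 0.8167
  grad(y) = 3.4341, v = y - alpha*grad = 0.6546
  prox(v) = soft_thresh(0.6546, 0.0576) = 0.597
Iteration 3: beta = 0.5, y = 0.597 + 0.5*(0.597 - 1.4324) = 0.1794
  grad(y) = -5.4887, v = y - alpha*grad = 0.4384
  prox(v) = soft_thresh(0.4384, 0.0576) = 0.3809
f(x_3) = 7*0.3809^2 - 8*0.3809 + 1.22*|0.3809| = -1.5669


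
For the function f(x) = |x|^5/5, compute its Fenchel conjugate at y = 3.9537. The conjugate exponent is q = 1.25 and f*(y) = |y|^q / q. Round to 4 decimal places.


The conjugate exponent q satisfies 1/p + 1/q = 1.
p = 5, so q = 5/(5 - 1) = 1.25
|y|^q = 3.9537^1.25 = 5.5751
f*(3.9537) = 5.5751 / 1.25 = 4.4601


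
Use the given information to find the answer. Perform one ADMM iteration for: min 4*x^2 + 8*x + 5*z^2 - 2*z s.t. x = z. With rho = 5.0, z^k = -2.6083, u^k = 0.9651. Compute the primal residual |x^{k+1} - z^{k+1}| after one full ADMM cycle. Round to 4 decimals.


ADMM iteration with rho = 5.0, z^k = -2.6083, u^k = 0.9651
Step 1: x-update.
Minimize 4*x^2 + 8*x + (5.0/2)*(x + 2.6083 + 0.9651)^2
FOC: (2*4 + 5.0)*x = -8 + 5.0*(-2.6083 - 0.9651)
x^{k+1} = -1.9898
Step 2: z-update.
Minimize 5*z^2 - 2*z + (5.0/2)*(-1.9898 - z + 0.9651)^2
FOC: (2*5 + 5.0)*z = 2 + 5.0*(-1.9898 + 0.9651)
z^{k+1} = -0.2082
Step 3: u-update.
u^{k+1} = 0.9651 - 1.9898 + 0.2082 = -0.8164
Step 4: Primal residual = |-1.9898 + 0.2082| = 1.7815


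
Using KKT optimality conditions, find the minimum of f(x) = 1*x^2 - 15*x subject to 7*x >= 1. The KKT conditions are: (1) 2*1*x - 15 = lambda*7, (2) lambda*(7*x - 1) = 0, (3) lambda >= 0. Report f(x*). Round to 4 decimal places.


Step 1: Try lambda = 0 (constraint inactive).
Stationarity: 2*1*x - 15 = 0
x* = 15/(2*1) = 7.5
Check constraint: 7*7.5 = 52.5 >= 1 -- satisfied.
Step 2: Compute optimal value.
f(x*) = 1*7.5^2 - 15*7.5 = -56.25


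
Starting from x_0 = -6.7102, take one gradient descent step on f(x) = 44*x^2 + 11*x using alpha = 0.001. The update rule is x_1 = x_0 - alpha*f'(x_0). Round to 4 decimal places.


We compute the gradient at x_0 and apply the update.
f'(x) = 88*x + 11
f'(-6.7102) = 88*-6.7102 + 11 = -579.4976
x_1 = -6.7102 - 0.001*-579.4976 = -6.1307


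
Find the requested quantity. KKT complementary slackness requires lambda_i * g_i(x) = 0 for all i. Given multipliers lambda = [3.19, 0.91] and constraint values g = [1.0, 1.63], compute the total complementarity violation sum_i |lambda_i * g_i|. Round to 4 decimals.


KKT complementary slackness check:
lambda_1 * g_1 = 3.19 * 1.0 = 3.19
lambda_2 * g_2 = 0.91 * 1.63 = 1.4833
Total violation = 3.19 + 1.4833 = 4.6733


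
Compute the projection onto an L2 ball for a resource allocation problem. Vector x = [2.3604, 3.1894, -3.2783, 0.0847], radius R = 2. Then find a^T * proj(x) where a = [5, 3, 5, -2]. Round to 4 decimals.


Step 1: Compute ||x|| (intermediates to 6 decimals).
||x|| = sqrt(2.3604^2 + 3.1894^2 + (-3.2783)^2 + 0.0847^2) = 5.147639
Step 2: Project.
Since ||x|| > R, scale = R/||x|| = 2/5.147639 = 0.388528, proj(x) = scale * x
proj(x) = [0.917081, 1.239171, -1.273711, 0.032908]
Step 3: Dot product.
a^T * proj(x) = 5*0.917081 + 3*1.239171 + 5*(-1.273711) - 2*0.032908 = 1.8685
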